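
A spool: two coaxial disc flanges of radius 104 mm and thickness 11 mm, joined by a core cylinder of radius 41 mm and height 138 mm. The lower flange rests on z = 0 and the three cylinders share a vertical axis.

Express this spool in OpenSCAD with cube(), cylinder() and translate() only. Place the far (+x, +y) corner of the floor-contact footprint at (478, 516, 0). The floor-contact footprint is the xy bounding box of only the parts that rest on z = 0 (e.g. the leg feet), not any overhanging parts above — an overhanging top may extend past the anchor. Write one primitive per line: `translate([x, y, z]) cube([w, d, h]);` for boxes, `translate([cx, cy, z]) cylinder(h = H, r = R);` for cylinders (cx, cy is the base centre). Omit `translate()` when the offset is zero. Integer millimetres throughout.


translate([374, 412, 0]) cylinder(h = 11, r = 104);
translate([374, 412, 11]) cylinder(h = 138, r = 41);
translate([374, 412, 149]) cylinder(h = 11, r = 104);


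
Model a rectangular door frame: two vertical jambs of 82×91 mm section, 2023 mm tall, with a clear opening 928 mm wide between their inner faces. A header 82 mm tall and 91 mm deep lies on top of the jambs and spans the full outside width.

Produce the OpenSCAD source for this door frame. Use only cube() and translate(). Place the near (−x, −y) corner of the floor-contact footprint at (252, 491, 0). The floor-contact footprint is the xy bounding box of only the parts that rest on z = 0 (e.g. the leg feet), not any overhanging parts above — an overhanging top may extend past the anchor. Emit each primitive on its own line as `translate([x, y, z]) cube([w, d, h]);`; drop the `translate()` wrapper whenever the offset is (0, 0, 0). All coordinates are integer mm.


translate([252, 491, 0]) cube([82, 91, 2023]);
translate([1262, 491, 0]) cube([82, 91, 2023]);
translate([252, 491, 2023]) cube([1092, 91, 82]);


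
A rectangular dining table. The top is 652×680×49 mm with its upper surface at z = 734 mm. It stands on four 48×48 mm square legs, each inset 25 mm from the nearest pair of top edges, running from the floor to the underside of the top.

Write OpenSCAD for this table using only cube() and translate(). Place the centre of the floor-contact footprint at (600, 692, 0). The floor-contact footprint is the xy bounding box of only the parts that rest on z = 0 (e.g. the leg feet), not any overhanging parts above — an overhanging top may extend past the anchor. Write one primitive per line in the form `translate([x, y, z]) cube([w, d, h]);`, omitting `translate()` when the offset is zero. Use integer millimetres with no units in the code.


translate([274, 352, 685]) cube([652, 680, 49]);
translate([299, 377, 0]) cube([48, 48, 685]);
translate([853, 377, 0]) cube([48, 48, 685]);
translate([299, 959, 0]) cube([48, 48, 685]);
translate([853, 959, 0]) cube([48, 48, 685]);


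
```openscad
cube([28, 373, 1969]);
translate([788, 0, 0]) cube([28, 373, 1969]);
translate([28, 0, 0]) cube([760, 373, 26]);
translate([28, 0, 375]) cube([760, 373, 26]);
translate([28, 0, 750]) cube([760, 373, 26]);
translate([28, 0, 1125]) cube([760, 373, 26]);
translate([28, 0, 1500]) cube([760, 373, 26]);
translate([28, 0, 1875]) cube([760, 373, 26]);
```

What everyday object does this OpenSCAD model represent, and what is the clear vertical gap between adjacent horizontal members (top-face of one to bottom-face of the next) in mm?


A bookshelf. The clear shelf gap is 349 mm.

Two tall side panels with 6 horizontal boards between them — a bookshelf. The first two shelf undersides are at z = 0 and z = 375; with shelf thickness 26, the clear gap is 375 − 0 − 26 = 349 mm.


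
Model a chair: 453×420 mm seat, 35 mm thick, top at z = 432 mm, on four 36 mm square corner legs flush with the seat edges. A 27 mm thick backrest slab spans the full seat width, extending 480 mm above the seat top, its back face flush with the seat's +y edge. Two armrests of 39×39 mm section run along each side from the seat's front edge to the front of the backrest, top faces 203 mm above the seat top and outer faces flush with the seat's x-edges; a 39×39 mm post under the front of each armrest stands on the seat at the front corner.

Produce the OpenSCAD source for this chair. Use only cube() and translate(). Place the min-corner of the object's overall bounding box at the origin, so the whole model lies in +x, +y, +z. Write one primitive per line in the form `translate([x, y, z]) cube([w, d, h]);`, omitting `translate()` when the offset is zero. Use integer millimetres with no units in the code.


translate([0, 0, 397]) cube([453, 420, 35]);
cube([36, 36, 397]);
translate([417, 0, 0]) cube([36, 36, 397]);
translate([0, 384, 0]) cube([36, 36, 397]);
translate([417, 384, 0]) cube([36, 36, 397]);
translate([0, 393, 432]) cube([453, 27, 480]);
translate([0, 0, 596]) cube([39, 393, 39]);
translate([414, 0, 596]) cube([39, 393, 39]);
translate([0, 0, 432]) cube([39, 39, 164]);
translate([414, 0, 432]) cube([39, 39, 164]);


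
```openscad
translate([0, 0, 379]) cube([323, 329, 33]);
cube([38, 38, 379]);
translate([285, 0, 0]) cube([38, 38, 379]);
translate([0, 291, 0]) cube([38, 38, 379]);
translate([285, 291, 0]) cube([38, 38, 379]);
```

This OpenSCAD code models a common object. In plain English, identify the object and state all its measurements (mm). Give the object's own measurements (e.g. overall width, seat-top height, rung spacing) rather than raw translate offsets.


A simple wooden stool: a rectangular seat 323 mm (x) by 329 mm (y), 33 mm thick, top face at z = 412 mm, on four square legs, each 38×38 mm in cross-section. The legs rest on z = 0, each flush with a corner of the seat.


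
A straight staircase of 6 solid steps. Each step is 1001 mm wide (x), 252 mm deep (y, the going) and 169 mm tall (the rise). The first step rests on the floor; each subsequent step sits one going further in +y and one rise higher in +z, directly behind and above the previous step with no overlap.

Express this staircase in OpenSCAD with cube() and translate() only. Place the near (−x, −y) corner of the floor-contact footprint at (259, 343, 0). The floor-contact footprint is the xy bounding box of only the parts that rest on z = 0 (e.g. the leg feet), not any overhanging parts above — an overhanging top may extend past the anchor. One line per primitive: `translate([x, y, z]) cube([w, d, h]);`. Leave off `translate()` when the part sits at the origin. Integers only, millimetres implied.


translate([259, 343, 0]) cube([1001, 252, 169]);
translate([259, 595, 169]) cube([1001, 252, 169]);
translate([259, 847, 338]) cube([1001, 252, 169]);
translate([259, 1099, 507]) cube([1001, 252, 169]);
translate([259, 1351, 676]) cube([1001, 252, 169]);
translate([259, 1603, 845]) cube([1001, 252, 169]);


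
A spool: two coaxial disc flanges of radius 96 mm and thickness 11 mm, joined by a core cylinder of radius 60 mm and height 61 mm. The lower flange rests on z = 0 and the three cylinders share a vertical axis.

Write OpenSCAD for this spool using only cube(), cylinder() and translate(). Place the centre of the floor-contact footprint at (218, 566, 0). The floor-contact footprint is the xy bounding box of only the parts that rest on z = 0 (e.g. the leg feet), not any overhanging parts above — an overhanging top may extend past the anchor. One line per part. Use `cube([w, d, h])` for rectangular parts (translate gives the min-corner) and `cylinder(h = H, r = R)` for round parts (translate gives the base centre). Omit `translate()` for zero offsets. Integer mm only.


translate([218, 566, 0]) cylinder(h = 11, r = 96);
translate([218, 566, 11]) cylinder(h = 61, r = 60);
translate([218, 566, 72]) cylinder(h = 11, r = 96);


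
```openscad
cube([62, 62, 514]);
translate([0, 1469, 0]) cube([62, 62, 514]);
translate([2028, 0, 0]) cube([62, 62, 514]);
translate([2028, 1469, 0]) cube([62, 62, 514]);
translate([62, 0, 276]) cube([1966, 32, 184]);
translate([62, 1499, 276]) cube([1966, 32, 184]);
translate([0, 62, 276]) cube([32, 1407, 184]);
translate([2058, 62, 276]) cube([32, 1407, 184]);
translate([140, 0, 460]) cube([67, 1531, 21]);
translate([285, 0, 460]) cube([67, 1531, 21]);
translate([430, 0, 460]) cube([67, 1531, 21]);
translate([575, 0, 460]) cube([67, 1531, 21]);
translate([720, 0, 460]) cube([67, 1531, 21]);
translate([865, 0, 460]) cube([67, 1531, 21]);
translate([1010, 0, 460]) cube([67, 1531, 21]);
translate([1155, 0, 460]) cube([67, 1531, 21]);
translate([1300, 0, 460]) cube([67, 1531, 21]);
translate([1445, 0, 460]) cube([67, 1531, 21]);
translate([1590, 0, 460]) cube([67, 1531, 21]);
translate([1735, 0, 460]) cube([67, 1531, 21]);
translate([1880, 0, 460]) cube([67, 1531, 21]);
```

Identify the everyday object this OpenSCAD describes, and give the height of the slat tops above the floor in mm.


A bed frame. The slat-top height is 481 mm.

Four posts, four rails, and a row of slats — a bed frame. Slats sit on the rails at z = 276 + 184 = 460; with slat thickness 21, the top is 481 mm.


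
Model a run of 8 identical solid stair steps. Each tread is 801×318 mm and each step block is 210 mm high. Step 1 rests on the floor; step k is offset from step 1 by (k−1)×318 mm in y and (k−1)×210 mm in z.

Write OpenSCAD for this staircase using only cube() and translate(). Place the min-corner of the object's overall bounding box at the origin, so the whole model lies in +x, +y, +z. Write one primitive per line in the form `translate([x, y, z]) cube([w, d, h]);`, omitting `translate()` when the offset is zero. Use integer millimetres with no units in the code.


cube([801, 318, 210]);
translate([0, 318, 210]) cube([801, 318, 210]);
translate([0, 636, 420]) cube([801, 318, 210]);
translate([0, 954, 630]) cube([801, 318, 210]);
translate([0, 1272, 840]) cube([801, 318, 210]);
translate([0, 1590, 1050]) cube([801, 318, 210]);
translate([0, 1908, 1260]) cube([801, 318, 210]);
translate([0, 2226, 1470]) cube([801, 318, 210]);


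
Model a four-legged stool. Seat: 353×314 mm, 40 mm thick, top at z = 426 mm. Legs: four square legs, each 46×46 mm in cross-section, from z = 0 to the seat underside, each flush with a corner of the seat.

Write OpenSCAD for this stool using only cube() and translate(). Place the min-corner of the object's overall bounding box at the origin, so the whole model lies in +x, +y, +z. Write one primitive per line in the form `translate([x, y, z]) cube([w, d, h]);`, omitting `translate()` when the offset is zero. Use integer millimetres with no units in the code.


translate([0, 0, 386]) cube([353, 314, 40]);
cube([46, 46, 386]);
translate([307, 0, 0]) cube([46, 46, 386]);
translate([0, 268, 0]) cube([46, 46, 386]);
translate([307, 268, 0]) cube([46, 46, 386]);


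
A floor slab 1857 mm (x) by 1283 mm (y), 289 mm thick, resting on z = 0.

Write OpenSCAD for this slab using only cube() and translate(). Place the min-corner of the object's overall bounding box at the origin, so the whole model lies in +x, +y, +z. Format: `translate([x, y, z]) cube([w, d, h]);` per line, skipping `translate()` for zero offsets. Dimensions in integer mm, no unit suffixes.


cube([1857, 1283, 289]);


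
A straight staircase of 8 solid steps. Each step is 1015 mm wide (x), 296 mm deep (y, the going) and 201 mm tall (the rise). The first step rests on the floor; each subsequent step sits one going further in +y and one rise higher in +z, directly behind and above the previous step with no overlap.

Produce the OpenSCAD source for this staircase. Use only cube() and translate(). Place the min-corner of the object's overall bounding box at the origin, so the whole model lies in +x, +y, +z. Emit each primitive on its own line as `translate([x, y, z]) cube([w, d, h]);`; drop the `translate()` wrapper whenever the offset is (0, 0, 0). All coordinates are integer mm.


cube([1015, 296, 201]);
translate([0, 296, 201]) cube([1015, 296, 201]);
translate([0, 592, 402]) cube([1015, 296, 201]);
translate([0, 888, 603]) cube([1015, 296, 201]);
translate([0, 1184, 804]) cube([1015, 296, 201]);
translate([0, 1480, 1005]) cube([1015, 296, 201]);
translate([0, 1776, 1206]) cube([1015, 296, 201]);
translate([0, 2072, 1407]) cube([1015, 296, 201]);


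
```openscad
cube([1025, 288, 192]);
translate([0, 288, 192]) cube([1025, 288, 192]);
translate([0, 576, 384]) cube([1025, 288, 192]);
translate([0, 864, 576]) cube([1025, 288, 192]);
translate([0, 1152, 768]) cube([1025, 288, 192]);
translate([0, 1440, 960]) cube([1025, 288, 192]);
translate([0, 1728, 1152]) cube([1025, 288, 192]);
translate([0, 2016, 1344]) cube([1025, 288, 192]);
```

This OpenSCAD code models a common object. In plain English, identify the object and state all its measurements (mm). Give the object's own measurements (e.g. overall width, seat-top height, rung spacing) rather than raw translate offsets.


A straight staircase of 8 solid steps. Each step is 1025 mm wide (x), 288 mm deep (y, the going) and 192 mm tall (the rise). The first step rests on the floor; each subsequent step sits one going further in +y and one rise higher in +z, directly behind and above the previous step with no overlap.


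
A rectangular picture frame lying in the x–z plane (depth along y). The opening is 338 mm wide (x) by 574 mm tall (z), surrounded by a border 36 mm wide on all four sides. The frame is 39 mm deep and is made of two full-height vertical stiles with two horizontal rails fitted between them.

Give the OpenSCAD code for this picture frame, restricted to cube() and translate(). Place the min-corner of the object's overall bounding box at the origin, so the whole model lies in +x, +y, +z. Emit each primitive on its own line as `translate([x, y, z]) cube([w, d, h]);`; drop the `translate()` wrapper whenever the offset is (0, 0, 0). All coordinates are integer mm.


cube([36, 39, 646]);
translate([374, 0, 0]) cube([36, 39, 646]);
translate([36, 0, 0]) cube([338, 39, 36]);
translate([36, 0, 610]) cube([338, 39, 36]);


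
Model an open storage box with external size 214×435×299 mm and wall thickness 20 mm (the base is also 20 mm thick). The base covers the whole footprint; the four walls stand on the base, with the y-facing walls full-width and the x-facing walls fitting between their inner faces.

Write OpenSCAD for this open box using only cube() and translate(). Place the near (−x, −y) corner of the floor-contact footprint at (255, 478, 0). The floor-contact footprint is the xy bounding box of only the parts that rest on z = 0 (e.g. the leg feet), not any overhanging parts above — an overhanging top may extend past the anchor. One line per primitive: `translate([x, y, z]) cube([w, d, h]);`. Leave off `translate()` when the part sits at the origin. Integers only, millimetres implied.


translate([255, 478, 0]) cube([214, 435, 20]);
translate([255, 478, 20]) cube([214, 20, 279]);
translate([255, 893, 20]) cube([214, 20, 279]);
translate([255, 498, 20]) cube([20, 395, 279]);
translate([449, 498, 20]) cube([20, 395, 279]);


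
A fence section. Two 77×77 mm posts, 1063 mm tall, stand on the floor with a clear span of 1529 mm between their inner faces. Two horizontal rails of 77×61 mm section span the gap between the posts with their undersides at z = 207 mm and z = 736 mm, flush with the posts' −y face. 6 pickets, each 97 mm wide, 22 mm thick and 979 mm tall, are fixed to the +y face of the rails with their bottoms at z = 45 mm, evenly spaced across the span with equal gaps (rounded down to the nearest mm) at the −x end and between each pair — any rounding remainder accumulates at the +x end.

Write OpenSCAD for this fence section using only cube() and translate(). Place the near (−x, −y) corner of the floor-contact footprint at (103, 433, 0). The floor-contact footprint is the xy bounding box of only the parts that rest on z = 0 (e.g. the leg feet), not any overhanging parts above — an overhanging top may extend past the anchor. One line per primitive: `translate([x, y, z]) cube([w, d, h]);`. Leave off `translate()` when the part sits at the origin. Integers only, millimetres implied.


translate([103, 433, 0]) cube([77, 77, 1063]);
translate([1709, 433, 0]) cube([77, 77, 1063]);
translate([180, 433, 207]) cube([1529, 77, 61]);
translate([180, 433, 736]) cube([1529, 77, 61]);
translate([315, 510, 45]) cube([97, 22, 979]);
translate([547, 510, 45]) cube([97, 22, 979]);
translate([779, 510, 45]) cube([97, 22, 979]);
translate([1011, 510, 45]) cube([97, 22, 979]);
translate([1243, 510, 45]) cube([97, 22, 979]);
translate([1475, 510, 45]) cube([97, 22, 979]);


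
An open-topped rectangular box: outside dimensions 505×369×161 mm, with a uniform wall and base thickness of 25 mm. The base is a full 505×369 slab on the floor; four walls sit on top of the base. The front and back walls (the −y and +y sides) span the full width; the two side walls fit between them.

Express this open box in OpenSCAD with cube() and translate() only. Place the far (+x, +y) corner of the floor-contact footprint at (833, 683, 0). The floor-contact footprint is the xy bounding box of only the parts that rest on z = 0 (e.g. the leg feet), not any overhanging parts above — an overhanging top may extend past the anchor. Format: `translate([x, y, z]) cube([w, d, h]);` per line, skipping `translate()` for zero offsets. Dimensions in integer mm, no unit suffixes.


translate([328, 314, 0]) cube([505, 369, 25]);
translate([328, 314, 25]) cube([505, 25, 136]);
translate([328, 658, 25]) cube([505, 25, 136]);
translate([328, 339, 25]) cube([25, 319, 136]);
translate([808, 339, 25]) cube([25, 319, 136]);


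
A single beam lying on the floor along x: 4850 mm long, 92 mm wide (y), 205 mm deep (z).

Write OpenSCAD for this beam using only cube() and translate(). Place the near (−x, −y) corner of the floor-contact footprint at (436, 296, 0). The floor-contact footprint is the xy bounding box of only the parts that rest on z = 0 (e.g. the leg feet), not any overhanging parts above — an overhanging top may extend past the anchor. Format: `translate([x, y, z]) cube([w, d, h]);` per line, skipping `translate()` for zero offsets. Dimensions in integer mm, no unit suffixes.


translate([436, 296, 0]) cube([4850, 92, 205]);


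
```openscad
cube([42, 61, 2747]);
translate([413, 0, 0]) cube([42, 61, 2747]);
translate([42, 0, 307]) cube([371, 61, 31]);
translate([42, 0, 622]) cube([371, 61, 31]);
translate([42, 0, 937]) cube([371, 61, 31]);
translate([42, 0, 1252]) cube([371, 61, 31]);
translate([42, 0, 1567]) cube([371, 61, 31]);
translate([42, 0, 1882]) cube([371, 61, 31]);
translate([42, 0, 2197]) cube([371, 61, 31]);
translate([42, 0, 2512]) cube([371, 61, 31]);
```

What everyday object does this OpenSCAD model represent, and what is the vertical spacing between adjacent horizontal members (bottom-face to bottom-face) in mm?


A ladder. The rung spacing is 315 mm.

Two tall 42×61 posts with 8 short bars between them — a ladder. Adjacent rungs sit at z = 307 and z = 622, so the spacing is 622 − 307 = 315 mm.


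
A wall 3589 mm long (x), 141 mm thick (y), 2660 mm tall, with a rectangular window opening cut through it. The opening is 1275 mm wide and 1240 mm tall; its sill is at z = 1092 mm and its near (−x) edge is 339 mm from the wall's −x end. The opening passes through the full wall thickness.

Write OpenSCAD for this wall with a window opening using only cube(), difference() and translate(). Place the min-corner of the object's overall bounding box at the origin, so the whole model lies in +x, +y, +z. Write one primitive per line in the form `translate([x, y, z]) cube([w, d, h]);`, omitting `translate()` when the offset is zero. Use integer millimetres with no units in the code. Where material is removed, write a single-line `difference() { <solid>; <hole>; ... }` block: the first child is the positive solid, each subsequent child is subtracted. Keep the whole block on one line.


difference() { cube([3589, 141, 2660]); translate([339, 0, 1092]) cube([1275, 141, 1240]); }


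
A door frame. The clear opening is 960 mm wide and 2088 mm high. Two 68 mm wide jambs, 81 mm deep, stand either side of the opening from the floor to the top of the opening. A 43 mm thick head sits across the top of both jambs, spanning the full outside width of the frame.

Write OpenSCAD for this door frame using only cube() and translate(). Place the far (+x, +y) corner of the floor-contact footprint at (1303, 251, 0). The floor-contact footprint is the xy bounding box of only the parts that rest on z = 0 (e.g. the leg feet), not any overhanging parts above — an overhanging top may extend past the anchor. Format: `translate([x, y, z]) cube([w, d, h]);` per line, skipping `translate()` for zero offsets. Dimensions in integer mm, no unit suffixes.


translate([207, 170, 0]) cube([68, 81, 2088]);
translate([1235, 170, 0]) cube([68, 81, 2088]);
translate([207, 170, 2088]) cube([1096, 81, 43]);


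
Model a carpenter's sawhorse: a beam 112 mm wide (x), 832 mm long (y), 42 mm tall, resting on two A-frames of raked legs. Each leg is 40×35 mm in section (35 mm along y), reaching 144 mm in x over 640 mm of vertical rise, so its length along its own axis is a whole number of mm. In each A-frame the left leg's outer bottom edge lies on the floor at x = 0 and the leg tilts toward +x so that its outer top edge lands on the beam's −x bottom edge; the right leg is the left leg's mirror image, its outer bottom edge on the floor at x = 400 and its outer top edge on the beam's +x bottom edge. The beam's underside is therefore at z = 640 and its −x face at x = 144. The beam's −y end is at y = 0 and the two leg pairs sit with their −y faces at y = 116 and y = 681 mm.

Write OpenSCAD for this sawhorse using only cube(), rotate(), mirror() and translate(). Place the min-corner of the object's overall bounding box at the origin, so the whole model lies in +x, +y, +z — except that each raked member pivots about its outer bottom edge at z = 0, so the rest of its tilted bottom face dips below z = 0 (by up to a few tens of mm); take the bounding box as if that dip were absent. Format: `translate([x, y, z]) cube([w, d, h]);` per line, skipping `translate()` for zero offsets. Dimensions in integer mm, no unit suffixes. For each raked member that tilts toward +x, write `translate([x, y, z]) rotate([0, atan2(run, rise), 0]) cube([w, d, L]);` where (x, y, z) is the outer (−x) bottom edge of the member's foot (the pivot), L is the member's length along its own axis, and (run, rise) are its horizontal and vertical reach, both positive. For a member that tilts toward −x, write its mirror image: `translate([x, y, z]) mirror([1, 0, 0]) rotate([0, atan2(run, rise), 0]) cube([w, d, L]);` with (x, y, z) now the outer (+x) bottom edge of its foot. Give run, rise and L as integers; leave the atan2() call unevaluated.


translate([144, 0, 640]) cube([112, 832, 42]);
translate([0, 116, 0]) rotate([0, atan2(144, 640), 0]) cube([40, 35, 656]);
translate([400, 116, 0]) mirror([1, 0, 0]) rotate([0, atan2(144, 640), 0]) cube([40, 35, 656]);
translate([0, 681, 0]) rotate([0, atan2(144, 640), 0]) cube([40, 35, 656]);
translate([400, 681, 0]) mirror([1, 0, 0]) rotate([0, atan2(144, 640), 0]) cube([40, 35, 656]);


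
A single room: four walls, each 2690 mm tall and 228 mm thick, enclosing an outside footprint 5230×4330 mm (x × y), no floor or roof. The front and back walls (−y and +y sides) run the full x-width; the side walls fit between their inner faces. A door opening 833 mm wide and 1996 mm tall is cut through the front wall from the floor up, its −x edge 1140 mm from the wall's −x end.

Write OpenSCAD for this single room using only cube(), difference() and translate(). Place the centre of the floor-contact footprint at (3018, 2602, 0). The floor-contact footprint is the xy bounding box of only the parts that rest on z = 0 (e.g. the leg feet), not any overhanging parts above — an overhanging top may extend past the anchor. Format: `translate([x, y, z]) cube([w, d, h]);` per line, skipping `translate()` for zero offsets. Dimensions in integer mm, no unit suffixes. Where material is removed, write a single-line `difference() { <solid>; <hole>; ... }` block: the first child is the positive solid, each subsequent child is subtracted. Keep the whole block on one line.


difference() { translate([403, 437, 0]) cube([5230, 228, 2690]); translate([1543, 437, 0]) cube([833, 228, 1996]); }
translate([403, 4539, 0]) cube([5230, 228, 2690]);
translate([403, 665, 0]) cube([228, 3874, 2690]);
translate([5405, 665, 0]) cube([228, 3874, 2690]);


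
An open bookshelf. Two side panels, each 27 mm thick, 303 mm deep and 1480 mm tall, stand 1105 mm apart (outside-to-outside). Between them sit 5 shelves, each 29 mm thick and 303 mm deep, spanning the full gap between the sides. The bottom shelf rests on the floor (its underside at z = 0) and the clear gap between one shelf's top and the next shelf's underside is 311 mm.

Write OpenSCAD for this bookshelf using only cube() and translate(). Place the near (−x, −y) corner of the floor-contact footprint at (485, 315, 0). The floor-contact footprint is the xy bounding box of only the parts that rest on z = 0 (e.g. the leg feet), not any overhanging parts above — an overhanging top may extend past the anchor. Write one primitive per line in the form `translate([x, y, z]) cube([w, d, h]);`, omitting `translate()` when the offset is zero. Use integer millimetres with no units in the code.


translate([485, 315, 0]) cube([27, 303, 1480]);
translate([1563, 315, 0]) cube([27, 303, 1480]);
translate([512, 315, 0]) cube([1051, 303, 29]);
translate([512, 315, 340]) cube([1051, 303, 29]);
translate([512, 315, 680]) cube([1051, 303, 29]);
translate([512, 315, 1020]) cube([1051, 303, 29]);
translate([512, 315, 1360]) cube([1051, 303, 29]);


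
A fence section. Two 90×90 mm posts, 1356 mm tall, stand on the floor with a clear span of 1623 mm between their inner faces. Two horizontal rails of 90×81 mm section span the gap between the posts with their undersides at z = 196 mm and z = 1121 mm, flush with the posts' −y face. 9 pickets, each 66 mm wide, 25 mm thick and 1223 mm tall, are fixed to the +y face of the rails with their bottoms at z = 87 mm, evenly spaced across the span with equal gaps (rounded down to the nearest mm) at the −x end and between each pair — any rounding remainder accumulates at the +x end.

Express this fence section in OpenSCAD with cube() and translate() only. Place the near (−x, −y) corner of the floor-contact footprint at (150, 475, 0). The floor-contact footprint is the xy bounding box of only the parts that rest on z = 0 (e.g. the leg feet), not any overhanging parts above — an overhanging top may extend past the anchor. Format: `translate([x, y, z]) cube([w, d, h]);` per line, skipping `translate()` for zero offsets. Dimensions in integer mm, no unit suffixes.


translate([150, 475, 0]) cube([90, 90, 1356]);
translate([1863, 475, 0]) cube([90, 90, 1356]);
translate([240, 475, 196]) cube([1623, 90, 81]);
translate([240, 475, 1121]) cube([1623, 90, 81]);
translate([342, 565, 87]) cube([66, 25, 1223]);
translate([510, 565, 87]) cube([66, 25, 1223]);
translate([678, 565, 87]) cube([66, 25, 1223]);
translate([846, 565, 87]) cube([66, 25, 1223]);
translate([1014, 565, 87]) cube([66, 25, 1223]);
translate([1182, 565, 87]) cube([66, 25, 1223]);
translate([1350, 565, 87]) cube([66, 25, 1223]);
translate([1518, 565, 87]) cube([66, 25, 1223]);
translate([1686, 565, 87]) cube([66, 25, 1223]);


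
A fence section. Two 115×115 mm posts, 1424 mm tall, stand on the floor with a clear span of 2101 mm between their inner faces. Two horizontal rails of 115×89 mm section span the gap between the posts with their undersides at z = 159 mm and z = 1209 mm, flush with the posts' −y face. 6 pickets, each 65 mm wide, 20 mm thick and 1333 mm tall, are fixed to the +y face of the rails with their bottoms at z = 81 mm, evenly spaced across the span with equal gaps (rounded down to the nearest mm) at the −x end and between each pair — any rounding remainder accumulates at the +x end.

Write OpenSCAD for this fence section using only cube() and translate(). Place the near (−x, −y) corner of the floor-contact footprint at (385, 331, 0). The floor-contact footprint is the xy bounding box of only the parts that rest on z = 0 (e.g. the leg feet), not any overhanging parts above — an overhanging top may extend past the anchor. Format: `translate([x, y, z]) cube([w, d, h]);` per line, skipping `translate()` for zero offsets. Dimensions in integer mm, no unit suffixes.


translate([385, 331, 0]) cube([115, 115, 1424]);
translate([2601, 331, 0]) cube([115, 115, 1424]);
translate([500, 331, 159]) cube([2101, 115, 89]);
translate([500, 331, 1209]) cube([2101, 115, 89]);
translate([744, 446, 81]) cube([65, 20, 1333]);
translate([1053, 446, 81]) cube([65, 20, 1333]);
translate([1362, 446, 81]) cube([65, 20, 1333]);
translate([1671, 446, 81]) cube([65, 20, 1333]);
translate([1980, 446, 81]) cube([65, 20, 1333]);
translate([2289, 446, 81]) cube([65, 20, 1333]);


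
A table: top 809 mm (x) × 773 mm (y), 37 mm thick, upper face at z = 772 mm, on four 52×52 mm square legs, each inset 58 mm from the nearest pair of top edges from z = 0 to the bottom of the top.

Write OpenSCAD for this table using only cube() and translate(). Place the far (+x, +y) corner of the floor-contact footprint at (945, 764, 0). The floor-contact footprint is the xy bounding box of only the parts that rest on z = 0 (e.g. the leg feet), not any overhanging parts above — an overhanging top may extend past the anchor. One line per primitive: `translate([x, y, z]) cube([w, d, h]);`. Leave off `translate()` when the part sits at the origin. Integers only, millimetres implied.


translate([194, 49, 735]) cube([809, 773, 37]);
translate([252, 107, 0]) cube([52, 52, 735]);
translate([893, 107, 0]) cube([52, 52, 735]);
translate([252, 712, 0]) cube([52, 52, 735]);
translate([893, 712, 0]) cube([52, 52, 735]);


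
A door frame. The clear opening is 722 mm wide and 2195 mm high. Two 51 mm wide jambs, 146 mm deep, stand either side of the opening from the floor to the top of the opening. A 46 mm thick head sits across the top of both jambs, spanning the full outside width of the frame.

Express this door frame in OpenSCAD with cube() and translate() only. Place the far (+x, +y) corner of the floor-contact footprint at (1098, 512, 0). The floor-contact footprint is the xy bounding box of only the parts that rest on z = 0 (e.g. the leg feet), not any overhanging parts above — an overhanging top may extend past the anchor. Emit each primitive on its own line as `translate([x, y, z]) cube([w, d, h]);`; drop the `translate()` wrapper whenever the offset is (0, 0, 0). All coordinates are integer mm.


translate([274, 366, 0]) cube([51, 146, 2195]);
translate([1047, 366, 0]) cube([51, 146, 2195]);
translate([274, 366, 2195]) cube([824, 146, 46]);


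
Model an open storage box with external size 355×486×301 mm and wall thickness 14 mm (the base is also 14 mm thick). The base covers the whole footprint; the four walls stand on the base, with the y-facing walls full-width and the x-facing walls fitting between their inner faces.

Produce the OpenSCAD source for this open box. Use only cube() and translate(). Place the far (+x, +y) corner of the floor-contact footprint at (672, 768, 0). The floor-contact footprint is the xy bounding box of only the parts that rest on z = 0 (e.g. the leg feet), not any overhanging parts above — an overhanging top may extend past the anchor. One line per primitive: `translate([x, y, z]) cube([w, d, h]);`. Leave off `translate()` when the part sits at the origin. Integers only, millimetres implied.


translate([317, 282, 0]) cube([355, 486, 14]);
translate([317, 282, 14]) cube([355, 14, 287]);
translate([317, 754, 14]) cube([355, 14, 287]);
translate([317, 296, 14]) cube([14, 458, 287]);
translate([658, 296, 14]) cube([14, 458, 287]);


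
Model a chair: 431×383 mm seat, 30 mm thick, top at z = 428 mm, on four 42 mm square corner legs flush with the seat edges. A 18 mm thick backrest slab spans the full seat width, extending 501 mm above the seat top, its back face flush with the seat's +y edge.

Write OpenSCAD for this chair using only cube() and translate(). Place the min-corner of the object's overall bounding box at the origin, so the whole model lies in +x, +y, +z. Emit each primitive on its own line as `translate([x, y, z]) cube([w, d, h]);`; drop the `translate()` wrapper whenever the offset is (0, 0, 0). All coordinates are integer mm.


translate([0, 0, 398]) cube([431, 383, 30]);
cube([42, 42, 398]);
translate([389, 0, 0]) cube([42, 42, 398]);
translate([0, 341, 0]) cube([42, 42, 398]);
translate([389, 341, 0]) cube([42, 42, 398]);
translate([0, 365, 428]) cube([431, 18, 501]);


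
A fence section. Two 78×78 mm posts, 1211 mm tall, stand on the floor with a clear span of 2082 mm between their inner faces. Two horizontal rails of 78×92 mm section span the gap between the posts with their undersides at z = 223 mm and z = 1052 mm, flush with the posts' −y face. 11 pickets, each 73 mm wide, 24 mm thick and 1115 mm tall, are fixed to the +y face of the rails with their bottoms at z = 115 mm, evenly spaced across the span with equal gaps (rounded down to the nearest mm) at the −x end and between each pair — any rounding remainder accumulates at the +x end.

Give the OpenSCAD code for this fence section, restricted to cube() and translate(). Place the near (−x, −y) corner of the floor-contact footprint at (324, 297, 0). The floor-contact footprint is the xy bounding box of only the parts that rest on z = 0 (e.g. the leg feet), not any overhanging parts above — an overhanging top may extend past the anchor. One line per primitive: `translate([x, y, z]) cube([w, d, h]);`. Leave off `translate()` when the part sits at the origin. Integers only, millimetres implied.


translate([324, 297, 0]) cube([78, 78, 1211]);
translate([2484, 297, 0]) cube([78, 78, 1211]);
translate([402, 297, 223]) cube([2082, 78, 92]);
translate([402, 297, 1052]) cube([2082, 78, 92]);
translate([508, 375, 115]) cube([73, 24, 1115]);
translate([687, 375, 115]) cube([73, 24, 1115]);
translate([866, 375, 115]) cube([73, 24, 1115]);
translate([1045, 375, 115]) cube([73, 24, 1115]);
translate([1224, 375, 115]) cube([73, 24, 1115]);
translate([1403, 375, 115]) cube([73, 24, 1115]);
translate([1582, 375, 115]) cube([73, 24, 1115]);
translate([1761, 375, 115]) cube([73, 24, 1115]);
translate([1940, 375, 115]) cube([73, 24, 1115]);
translate([2119, 375, 115]) cube([73, 24, 1115]);
translate([2298, 375, 115]) cube([73, 24, 1115]);


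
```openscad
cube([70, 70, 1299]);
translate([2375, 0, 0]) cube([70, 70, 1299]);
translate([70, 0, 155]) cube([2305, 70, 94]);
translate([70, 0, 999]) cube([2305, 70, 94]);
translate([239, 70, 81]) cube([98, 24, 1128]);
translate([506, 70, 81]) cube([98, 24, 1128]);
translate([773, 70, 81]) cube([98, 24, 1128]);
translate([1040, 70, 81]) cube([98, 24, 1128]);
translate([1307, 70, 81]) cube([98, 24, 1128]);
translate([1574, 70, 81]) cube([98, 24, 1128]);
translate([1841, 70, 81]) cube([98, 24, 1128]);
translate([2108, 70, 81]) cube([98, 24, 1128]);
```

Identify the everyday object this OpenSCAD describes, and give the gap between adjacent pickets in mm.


A fence section. The picket gap is 169 mm.

Two posts, two rails, 8 pickets — a fence section. Span 2305 mm holds 8 pickets of 98 mm with 9 equal gaps: ⌊(2305 − 8·98) / 9⌋ = 169 mm.


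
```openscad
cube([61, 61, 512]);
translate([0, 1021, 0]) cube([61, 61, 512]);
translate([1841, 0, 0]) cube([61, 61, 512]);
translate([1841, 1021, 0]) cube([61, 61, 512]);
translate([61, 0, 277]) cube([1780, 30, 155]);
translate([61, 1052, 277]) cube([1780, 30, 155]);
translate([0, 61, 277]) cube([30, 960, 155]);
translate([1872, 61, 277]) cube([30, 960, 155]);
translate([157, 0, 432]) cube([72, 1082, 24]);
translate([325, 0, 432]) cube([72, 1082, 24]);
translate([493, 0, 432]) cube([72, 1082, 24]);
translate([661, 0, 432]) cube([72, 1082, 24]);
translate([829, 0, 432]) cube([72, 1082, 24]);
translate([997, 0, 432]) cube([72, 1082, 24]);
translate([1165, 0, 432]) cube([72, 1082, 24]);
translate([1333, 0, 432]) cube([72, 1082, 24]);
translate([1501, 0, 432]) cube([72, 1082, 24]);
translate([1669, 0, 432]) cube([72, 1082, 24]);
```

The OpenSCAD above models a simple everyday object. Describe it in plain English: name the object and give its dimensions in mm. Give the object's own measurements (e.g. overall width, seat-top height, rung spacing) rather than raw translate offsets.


A bed frame 1902 mm long (x) by 1082 mm wide (y). Four 61×61 mm corner posts, 512 mm tall, at the corners of the footprint. Four rails of 30 mm thickness and 155 mm height run between adjacent posts with their undersides at z = 277 mm, their outer faces flush with the outside of the frame (the two x-running rails run between the posts' inner faces; the two y-running rails run between the posts' inner faces). 10 slats, each 72 mm wide (x) and 24 mm thick, lie across the top of the two x-running rails, running the full 1082 mm width of the frame in y; along x they sit between the end posts with a 96 mm gap after the −x posts and between neighbouring slats, leaving 100 mm before the +x posts.


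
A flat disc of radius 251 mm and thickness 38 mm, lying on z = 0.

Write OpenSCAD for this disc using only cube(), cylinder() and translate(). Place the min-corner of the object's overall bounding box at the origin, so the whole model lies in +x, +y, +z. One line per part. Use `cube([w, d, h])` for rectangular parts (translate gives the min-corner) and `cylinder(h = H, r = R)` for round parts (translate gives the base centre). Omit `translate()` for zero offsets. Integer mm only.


translate([251, 251, 0]) cylinder(h = 38, r = 251);


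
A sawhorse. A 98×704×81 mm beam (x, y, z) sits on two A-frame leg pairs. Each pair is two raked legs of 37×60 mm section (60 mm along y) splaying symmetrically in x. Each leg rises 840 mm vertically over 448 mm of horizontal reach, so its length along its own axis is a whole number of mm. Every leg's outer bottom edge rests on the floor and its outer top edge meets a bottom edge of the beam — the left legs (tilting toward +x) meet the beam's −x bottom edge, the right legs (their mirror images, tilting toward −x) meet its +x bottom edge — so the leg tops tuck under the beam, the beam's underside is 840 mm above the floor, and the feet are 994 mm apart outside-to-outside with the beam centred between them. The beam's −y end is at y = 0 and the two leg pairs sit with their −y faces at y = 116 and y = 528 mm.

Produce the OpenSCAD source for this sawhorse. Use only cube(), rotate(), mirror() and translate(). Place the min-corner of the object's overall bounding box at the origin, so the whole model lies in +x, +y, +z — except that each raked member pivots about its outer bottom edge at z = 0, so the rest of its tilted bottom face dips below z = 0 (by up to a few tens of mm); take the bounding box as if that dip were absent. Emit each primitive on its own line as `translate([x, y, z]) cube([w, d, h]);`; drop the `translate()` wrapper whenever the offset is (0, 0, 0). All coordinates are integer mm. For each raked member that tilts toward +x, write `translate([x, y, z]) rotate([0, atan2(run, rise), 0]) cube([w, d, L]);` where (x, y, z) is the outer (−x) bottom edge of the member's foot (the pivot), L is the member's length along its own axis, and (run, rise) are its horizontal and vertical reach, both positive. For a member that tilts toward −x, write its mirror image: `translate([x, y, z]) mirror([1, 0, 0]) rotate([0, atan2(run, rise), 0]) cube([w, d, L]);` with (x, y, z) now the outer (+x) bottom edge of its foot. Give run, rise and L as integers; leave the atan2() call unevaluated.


translate([448, 0, 840]) cube([98, 704, 81]);
translate([0, 116, 0]) rotate([0, atan2(448, 840), 0]) cube([37, 60, 952]);
translate([994, 116, 0]) mirror([1, 0, 0]) rotate([0, atan2(448, 840), 0]) cube([37, 60, 952]);
translate([0, 528, 0]) rotate([0, atan2(448, 840), 0]) cube([37, 60, 952]);
translate([994, 528, 0]) mirror([1, 0, 0]) rotate([0, atan2(448, 840), 0]) cube([37, 60, 952]);
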